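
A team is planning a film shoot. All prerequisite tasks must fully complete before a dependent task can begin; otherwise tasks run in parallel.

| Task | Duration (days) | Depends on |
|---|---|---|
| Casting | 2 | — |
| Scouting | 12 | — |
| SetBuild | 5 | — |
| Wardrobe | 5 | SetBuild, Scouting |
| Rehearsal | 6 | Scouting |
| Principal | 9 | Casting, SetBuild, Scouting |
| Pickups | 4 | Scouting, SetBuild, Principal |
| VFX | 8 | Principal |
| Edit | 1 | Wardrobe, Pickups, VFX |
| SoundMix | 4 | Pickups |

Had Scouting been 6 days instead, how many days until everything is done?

As given, the longest chain is Scouting→Principal→VFX→Edit = 12+9+8+1 = 30, so the finish is 30 days.
Since Scouting is critical, the -6 change carries straight to that chain (now 24 days).
That remains the longest chain; total 24 days.

24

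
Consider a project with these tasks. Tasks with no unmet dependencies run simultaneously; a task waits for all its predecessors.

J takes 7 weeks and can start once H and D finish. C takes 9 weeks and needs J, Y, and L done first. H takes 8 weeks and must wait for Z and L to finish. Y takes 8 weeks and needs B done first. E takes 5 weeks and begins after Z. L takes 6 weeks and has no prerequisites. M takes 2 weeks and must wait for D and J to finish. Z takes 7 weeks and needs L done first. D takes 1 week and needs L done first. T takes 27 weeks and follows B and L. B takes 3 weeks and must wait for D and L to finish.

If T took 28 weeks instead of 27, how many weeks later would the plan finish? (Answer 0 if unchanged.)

Actual critical path: L→D→B→T = 6+1+3+27 = 37 ⇒ 37 weeks.
T lies on that path, so at 28 weeks the path becomes 38 weeks.
No other chain overtakes it, so the finish is 38 weeks.
Change in finish: 38 − 37 = +1 weeks.

1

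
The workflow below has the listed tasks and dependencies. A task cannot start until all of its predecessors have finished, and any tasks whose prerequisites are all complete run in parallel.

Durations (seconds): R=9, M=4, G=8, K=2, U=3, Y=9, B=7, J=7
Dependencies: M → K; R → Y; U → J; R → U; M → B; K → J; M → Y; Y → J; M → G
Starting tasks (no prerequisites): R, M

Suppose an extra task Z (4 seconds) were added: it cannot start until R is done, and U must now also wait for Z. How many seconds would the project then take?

Originally the project takes 25 seconds.
With Z inserted, U now waits for max(R, Z).
New critical path: R→Y→J = 9+9+7 = 25 ⇒ 25 seconds.

25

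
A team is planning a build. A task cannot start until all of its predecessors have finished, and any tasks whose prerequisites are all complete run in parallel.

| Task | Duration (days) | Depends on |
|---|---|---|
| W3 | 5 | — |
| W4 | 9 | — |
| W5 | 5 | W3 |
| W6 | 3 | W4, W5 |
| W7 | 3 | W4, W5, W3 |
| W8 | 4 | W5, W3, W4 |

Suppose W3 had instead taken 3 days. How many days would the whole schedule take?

13

Actual critical path: W3→W5→W8 = 5+5+4 = 14 ⇒ 14 days.
W3 lies on that path, so at 3 days the path becomes 12 days.
The binding chain switches to W4→W8 = 9+4 = 13; finish 13 days.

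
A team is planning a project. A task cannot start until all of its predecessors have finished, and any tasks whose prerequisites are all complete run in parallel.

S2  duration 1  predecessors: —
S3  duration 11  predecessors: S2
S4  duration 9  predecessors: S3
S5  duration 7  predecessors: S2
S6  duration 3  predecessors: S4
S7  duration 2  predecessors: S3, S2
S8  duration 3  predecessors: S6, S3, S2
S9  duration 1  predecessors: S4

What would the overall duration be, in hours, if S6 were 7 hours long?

The binding path is S2→S3→S4→S6→S8 = 1+11+9+3+3 = 27; finish at 27 hours.
S6 is on the critical path; changing it to 7 makes that path 31 hours.
The critical path is still S2→S3→S4→S6→S8; finish is now 31 hours.

31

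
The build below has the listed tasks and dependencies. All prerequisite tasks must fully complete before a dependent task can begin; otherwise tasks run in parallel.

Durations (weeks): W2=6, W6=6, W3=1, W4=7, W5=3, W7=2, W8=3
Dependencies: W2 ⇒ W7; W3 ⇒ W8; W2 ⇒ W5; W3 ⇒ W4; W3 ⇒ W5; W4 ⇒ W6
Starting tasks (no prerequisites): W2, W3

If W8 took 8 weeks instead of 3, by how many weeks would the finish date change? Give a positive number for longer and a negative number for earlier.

0

Actual critical path: W3→W4→W6 = 1+7+6 = 14 ⇒ 14 weeks.
W8 is off the critical path — its longest chain is 4 weeks, giving 10 of slack.
No other chain overtakes it, so the finish is 14 weeks.
Change in finish: 14 − 14 = +0 weeks.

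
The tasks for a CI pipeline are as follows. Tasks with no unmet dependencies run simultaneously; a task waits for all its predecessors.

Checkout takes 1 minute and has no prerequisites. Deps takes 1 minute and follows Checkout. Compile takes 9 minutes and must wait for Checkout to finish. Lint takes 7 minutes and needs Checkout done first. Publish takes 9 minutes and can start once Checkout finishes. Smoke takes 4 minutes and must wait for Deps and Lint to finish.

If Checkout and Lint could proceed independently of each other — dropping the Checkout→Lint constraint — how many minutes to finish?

Original critical path: Checkout→Lint→Smoke = 1+7+4 = 12 ⇒ 12 minutes.
Without Checkout→Lint, Lint's earliest start moves from 1 to 0.
After: Lint→Smoke = 7+4 = 11 → 11 minutes.

11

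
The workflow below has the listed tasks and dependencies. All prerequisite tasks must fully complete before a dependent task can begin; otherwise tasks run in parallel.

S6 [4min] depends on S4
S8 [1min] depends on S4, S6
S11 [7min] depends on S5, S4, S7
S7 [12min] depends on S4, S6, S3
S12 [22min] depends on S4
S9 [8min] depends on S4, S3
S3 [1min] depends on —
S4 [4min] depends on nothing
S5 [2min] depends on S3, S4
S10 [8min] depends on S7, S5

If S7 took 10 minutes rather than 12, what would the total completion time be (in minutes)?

26

As given, the longest chain is S4→S6→S7→S10 = 4+4+12+8 = 28, so the finish is 28 minutes.
Since S7 is critical, the -2 change carries straight to that chain (now 26 minutes).
That remains the longest chain; total 26 minutes.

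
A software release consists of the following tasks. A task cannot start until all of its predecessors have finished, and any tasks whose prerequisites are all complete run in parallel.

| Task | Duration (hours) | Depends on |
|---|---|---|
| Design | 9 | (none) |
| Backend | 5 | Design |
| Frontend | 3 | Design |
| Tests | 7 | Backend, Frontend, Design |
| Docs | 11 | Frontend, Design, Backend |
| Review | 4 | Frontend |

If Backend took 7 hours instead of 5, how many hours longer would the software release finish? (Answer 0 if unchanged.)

The binding path is Design→Backend→Docs = 9+5+11 = 25; finish at 25 hours.
Since Backend is critical, the +2 change carries straight to that chain (now 27 hours).
No other chain overtakes it, so the finish is 27 hours.
Change in finish: 27 − 25 = +2 hours.

2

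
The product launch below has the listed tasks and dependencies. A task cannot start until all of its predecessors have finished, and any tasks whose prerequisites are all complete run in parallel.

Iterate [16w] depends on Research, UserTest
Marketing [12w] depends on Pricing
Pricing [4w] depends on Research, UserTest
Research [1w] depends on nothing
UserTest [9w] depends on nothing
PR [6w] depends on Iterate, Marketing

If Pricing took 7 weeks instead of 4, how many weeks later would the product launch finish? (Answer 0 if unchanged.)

3

Critical path before the change: UserTest→Pricing→Marketing→PR = 9+4+12+6 = 31 giving 31 weeks.
Pricing is on the critical path; changing it to 7 makes that path 34 weeks.
That remains the longest chain; total 34 weeks.
Change in finish: 34 − 31 = +3 weeks.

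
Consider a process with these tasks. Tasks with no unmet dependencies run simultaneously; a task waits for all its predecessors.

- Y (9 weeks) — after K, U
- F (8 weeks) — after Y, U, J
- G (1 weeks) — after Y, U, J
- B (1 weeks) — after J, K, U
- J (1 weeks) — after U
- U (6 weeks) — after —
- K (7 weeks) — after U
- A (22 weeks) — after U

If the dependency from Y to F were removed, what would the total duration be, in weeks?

28

With the dependency in place, U→K→Y→F = 6+7+9+8 = 30 sets the finish at 30 weeks.
Without Y→F, F's earliest start moves from 22 to 7.
After: U→A = 6+22 = 28 → 28 weeks.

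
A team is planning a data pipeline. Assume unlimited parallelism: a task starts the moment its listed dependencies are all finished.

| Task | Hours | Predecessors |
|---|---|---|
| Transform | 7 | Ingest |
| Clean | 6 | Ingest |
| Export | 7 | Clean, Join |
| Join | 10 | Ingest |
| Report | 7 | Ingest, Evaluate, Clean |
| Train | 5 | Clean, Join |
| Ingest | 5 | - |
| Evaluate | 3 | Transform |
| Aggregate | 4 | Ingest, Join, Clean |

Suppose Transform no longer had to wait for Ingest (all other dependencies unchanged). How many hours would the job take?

Before: longest chain Ingest→Join→Export = 5+10+7 = 22, finish 22.
Without Ingest→Transform, Transform's earliest start moves from 5 to 0.
New critical path: Ingest→Join→Export = 5+10+7 = 22 ⇒ 22 hours.

22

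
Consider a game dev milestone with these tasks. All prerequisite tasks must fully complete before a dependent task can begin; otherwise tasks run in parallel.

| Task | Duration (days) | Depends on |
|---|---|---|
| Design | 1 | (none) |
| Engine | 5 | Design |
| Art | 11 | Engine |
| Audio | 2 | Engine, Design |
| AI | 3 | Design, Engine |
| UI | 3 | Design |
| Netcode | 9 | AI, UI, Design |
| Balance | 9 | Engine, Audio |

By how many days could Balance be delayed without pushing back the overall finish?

Critical path: Design→Engine→AI→Netcode = 1+5+3+9 = 18, so the finish is 18 days.
Balance finishes as early as 17 and must finish by 18.
Float = 18 − 17 = 1.

1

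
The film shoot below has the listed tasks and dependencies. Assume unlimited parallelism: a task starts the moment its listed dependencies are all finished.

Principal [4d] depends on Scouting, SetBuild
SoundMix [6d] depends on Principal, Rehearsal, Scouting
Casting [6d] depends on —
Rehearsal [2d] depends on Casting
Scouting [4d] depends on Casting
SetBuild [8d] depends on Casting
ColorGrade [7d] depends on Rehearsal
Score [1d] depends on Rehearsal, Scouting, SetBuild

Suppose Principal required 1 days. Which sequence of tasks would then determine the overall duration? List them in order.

Casting, SetBuild, Principal, SoundMix

Baseline: Casting→SetBuild→Principal→SoundMix = 6+8+4+6 = 24 → 24 days.
Principal lies on that path, so at 1 day the path becomes 21 days.
That remains the longest chain; total 21 days.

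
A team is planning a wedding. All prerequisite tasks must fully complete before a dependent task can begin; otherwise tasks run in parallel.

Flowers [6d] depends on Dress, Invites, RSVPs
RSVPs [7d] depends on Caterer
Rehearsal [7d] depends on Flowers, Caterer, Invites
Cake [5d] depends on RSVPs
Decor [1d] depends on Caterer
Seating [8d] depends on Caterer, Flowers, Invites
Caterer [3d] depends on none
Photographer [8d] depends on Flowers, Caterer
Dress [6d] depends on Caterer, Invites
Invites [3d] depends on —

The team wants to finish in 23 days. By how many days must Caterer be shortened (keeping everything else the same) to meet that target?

1

Current finish: 24 days; target: 23.
Caterer is on every critical path, so each day cut from Caterer cuts the finish by one (this holds down to a finish of 23).
Need 24 − 23 = 1 day off Caterer → Caterer becomes 2 days, finish becomes 23.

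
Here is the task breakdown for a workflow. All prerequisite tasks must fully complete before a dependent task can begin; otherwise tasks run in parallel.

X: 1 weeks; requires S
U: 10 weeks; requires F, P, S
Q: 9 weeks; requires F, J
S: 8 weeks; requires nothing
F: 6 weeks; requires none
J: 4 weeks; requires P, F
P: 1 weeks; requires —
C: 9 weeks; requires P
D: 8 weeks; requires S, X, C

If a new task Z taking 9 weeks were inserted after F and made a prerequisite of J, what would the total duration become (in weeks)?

28

Originally the workflow takes 19 weeks.
With Z inserted, J now waits for max(P, F, Z).
New critical path: F→Z→J→Q = 6+9+4+9 = 28 ⇒ 28 weeks.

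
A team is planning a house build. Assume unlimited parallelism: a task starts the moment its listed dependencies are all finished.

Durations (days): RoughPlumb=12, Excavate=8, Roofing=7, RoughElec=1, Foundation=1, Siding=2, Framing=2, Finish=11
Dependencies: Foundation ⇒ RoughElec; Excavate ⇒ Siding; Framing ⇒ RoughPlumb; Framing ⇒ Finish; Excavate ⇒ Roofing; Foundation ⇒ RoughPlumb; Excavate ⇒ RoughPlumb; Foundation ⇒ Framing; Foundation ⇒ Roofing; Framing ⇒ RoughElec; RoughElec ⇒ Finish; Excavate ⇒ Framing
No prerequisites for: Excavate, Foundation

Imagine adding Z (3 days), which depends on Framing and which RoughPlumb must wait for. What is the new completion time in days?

25

Originally the schedule takes 22 days.
With Z inserted, RoughPlumb now waits for max(Excavate, Framing, Foundation, Z).
New critical path: Excavate→Framing→Z→RoughPlumb = 8+2+3+12 = 25 ⇒ 25 days.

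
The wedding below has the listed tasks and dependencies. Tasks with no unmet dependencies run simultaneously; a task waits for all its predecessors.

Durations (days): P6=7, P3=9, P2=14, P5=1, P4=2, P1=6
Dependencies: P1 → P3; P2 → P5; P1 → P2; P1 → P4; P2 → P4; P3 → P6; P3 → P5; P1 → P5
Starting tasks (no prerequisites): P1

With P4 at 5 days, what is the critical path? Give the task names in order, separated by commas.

Actual critical path: P1→P2→P4 = 6+14+2 = 22 ⇒ 22 days.
Since P4 is critical, the +3 change carries straight to that chain (now 25 days).
No other chain overtakes it, so the finish is 25 days.

P1, P2, P4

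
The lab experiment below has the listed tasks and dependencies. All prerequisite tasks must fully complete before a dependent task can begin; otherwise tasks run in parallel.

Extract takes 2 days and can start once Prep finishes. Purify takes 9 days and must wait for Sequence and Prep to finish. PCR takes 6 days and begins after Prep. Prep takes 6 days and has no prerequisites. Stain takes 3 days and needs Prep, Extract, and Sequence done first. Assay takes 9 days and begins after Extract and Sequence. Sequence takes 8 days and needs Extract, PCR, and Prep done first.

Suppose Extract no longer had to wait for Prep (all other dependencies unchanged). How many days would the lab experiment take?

29

With the dependency in place, Prep→PCR→Sequence→Purify = 6+6+8+9 = 29 sets the finish at 29 days.
Without Prep→Extract, Extract's earliest start moves from 6 to 0.
The longest chain is now Prep→PCR→Sequence→Purify = 6+6+8+9 = 29, so the lab experiment takes 29 days.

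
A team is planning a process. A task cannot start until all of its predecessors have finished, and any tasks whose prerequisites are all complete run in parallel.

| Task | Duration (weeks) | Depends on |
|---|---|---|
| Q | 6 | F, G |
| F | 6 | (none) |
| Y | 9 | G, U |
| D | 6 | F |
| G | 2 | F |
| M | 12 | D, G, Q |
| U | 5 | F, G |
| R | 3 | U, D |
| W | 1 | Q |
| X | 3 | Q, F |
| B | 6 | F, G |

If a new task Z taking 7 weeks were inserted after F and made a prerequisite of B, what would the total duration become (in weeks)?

Originally the job takes 26 weeks.
With Z inserted, B now waits for max(F, G, Z).
New critical path: F→G→Q→M = 6+2+6+12 = 26 ⇒ 26 weeks.

26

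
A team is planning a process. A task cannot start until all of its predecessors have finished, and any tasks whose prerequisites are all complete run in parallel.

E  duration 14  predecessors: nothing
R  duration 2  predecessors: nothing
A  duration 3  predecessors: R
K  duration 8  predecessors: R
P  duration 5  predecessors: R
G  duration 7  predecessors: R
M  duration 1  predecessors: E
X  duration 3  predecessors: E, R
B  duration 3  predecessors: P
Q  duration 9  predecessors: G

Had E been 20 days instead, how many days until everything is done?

As given, the longest chain is R→G→Q = 2+7+9 = 18, so the finish is 18 days.
E is off the critical path — its longest chain is 17 days, giving 1 of slack.
The binding chain switches to E→X = 20+3 = 23; finish 23 days.

23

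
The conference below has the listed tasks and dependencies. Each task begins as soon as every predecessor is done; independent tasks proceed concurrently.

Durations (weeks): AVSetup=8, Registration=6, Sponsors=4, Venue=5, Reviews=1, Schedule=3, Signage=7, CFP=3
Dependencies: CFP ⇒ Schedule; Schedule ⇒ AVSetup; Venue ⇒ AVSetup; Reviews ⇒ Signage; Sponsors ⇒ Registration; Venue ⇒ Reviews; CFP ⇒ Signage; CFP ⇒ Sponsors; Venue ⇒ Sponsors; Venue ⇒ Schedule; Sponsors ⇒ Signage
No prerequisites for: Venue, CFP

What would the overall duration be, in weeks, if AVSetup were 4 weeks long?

16

As given, the longest chain is Venue→Schedule→AVSetup = 5+3+8 = 16, so the finish is 16 weeks.
AVSetup is on the critical path; changing it to 4 makes that path 12 weeks.
The binding chain switches to Venue→Sponsors→Signage = 5+4+7 = 16; finish 16 weeks.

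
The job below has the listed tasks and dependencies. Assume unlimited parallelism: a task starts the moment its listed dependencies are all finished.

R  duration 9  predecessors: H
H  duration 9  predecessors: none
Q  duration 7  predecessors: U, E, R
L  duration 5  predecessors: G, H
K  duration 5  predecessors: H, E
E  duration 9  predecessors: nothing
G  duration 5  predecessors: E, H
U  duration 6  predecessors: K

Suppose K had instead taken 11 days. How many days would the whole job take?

The binding path is H→K→U→Q = 9+5+6+7 = 27; finish at 27 days.
K is on the critical path; changing it to 11 makes that path 33 days.
The critical path is still H→K→U→Q; finish is now 33 days.

33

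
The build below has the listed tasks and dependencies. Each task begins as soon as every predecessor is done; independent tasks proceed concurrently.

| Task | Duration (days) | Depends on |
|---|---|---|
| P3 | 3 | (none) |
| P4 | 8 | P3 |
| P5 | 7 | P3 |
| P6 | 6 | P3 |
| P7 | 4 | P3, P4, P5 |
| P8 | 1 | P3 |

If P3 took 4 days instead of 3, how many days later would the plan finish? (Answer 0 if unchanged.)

As given, the longest chain is P3→P4→P7 = 3+8+4 = 15, so the finish is 15 days.
P3 lies on that path, so at 4 days the path becomes 16 days.
The critical path is still P3→P4→P7; finish is now 16 days.
Change in finish: 16 − 15 = +1 days.

1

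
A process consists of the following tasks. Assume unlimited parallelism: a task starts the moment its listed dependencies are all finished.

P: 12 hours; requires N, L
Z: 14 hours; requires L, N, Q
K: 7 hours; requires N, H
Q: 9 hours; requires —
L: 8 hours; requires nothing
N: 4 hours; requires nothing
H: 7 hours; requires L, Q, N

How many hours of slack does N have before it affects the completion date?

5

Critical path: Q→H→K = 9+7+7 = 23, so the finish is 23 hours.
Longest path through N: 18 hours (earliest finish 4, latest finish 9).
So N can slip 9 − 4 = 5 hours.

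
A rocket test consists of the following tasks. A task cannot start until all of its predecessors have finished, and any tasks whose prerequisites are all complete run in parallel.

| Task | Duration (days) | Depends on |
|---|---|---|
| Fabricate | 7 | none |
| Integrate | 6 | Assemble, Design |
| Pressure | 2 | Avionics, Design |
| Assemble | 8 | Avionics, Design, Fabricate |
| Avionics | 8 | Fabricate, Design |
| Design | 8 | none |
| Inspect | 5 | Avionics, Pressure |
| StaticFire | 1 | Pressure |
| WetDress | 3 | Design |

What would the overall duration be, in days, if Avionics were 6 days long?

As given, the longest chain is Design→Avionics→Assemble→Integrate = 8+8+8+6 = 30, so the finish is 30 days.
Avionics lies on that path, so at 6 days the path becomes 28 days.
The critical path is still Design→Avionics→Assemble→Integrate; finish is now 28 days.

28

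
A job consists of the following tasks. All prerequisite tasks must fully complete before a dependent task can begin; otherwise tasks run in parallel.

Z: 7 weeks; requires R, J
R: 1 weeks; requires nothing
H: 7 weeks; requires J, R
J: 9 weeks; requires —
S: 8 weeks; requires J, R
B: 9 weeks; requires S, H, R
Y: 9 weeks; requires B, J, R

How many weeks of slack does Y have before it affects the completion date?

0

J→S→B→Y = 9+8+9+9 = 35 sets the makespan at 35 weeks.
Y finishes as early as 35 and must finish by 35.
Float = 35 − 35 = 0.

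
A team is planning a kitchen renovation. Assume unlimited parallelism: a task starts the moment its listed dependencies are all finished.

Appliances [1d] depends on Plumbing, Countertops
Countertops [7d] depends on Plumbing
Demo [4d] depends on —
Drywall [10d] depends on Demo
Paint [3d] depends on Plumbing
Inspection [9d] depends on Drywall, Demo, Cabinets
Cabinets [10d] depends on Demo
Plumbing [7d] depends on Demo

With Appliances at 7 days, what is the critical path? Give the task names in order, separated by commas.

Demo, Plumbing, Countertops, Appliances

The binding path is Demo→Drywall→Inspection = 4+10+9 = 23; finish at 23 days.
Appliances has 4 days of float (longest path through it is 19).
Now Demo→Plumbing→Countertops→Appliances = 4+7+7+7 = 25 is longest, so the finish becomes 25 days.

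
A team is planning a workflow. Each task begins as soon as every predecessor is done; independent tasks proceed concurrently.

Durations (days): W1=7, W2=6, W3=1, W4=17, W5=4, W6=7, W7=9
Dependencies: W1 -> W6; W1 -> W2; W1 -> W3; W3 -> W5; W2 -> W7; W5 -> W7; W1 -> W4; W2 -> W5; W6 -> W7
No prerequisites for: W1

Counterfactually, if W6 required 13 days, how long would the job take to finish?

Critical path before the change: W1→W2→W5→W7 = 7+6+4+9 = 26 giving 26 days.
W6 is off the critical path — its longest chain is 23 days, giving 3 of slack.
The binding chain switches to W1→W6→W7 = 7+13+9 = 29; finish 29 days.

29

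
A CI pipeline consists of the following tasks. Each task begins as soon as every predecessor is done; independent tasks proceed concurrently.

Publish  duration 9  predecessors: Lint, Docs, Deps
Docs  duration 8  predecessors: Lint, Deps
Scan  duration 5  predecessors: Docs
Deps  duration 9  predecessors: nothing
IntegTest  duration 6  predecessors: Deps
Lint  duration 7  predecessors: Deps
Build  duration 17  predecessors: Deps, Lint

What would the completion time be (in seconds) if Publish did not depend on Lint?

Original critical path: Deps→Lint→Build = 9+7+17 = 33 ⇒ 33 seconds.
Dropping Lint→Publish doesn't change Publish's earliest start (24); another predecessor still binds.
After: Deps→Lint→Build = 9+7+17 = 33 → 33 seconds.

33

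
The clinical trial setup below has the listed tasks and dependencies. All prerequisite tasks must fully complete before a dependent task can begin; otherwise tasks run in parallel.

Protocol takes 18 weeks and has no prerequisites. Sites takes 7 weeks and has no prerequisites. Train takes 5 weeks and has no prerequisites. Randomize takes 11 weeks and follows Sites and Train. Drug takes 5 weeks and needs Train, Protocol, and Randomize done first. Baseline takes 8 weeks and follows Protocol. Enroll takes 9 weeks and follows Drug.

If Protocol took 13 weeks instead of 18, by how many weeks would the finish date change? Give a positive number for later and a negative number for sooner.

0

The binding path is Protocol→Drug→Enroll = 18+5+9 = 32; finish at 32 weeks.
Since Protocol is critical, the -5 change carries straight to that chain (now 27 weeks).
Now Sites→Randomize→Drug→Enroll = 7+11+5+9 = 32 is longest, so the finish becomes 32 weeks.
Change in finish: 32 − 32 = +0 weeks.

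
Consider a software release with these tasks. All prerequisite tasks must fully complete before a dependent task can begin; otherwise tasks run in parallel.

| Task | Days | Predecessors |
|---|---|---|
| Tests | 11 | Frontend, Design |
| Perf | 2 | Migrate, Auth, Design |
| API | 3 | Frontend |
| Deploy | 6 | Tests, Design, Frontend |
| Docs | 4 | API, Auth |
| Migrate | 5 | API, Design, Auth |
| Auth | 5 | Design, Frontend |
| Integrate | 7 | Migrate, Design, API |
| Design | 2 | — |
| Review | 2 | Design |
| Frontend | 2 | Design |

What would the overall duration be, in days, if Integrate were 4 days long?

The binding path is Design→Frontend→Auth→Migrate→Integrate = 2+2+5+5+7 = 21; finish at 21 days.
Integrate lies on that path, so at 4 days the path becomes 18 days.
Now Design→Frontend→Tests→Deploy = 2+2+11+6 = 21 is longest, so the finish becomes 21 days.

21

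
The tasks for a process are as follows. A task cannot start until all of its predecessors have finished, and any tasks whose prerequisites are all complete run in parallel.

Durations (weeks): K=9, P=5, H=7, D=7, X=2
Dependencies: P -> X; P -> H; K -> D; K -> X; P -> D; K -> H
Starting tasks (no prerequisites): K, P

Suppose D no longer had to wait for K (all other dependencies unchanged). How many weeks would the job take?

Before: longest chain K→H = 9+7 = 16, finish 16.
Without K→D, D's earliest start moves from 9 to 5.
After: K→H = 9+7 = 16 → 16 weeks.

16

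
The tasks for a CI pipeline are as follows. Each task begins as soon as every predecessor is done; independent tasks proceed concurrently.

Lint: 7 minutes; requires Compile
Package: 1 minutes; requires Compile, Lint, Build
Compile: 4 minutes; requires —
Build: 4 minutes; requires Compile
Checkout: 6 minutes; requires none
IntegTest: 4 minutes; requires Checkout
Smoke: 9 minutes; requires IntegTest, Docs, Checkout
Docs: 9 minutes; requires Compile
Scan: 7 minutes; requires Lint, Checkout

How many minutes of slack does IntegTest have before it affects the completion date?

3

Critical path: Compile→Docs→Smoke = 4+9+9 = 22, so the finish is 22 minutes.
The longest chain containing IntegTest totals 19 minutes.
Float = 22 − 19 = 3.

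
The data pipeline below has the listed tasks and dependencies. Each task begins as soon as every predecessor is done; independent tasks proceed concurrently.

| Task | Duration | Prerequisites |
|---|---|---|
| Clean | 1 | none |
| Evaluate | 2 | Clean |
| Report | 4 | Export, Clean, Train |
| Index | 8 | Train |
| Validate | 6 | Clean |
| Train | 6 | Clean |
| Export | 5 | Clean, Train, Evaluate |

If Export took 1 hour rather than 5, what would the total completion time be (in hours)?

15

As given, the longest chain is Clean→Train→Export→Report = 1+6+5+4 = 16, so the finish is 16 hours.
Export is on the critical path; changing it to 1 makes that path 12 hours.
Now Clean→Train→Index = 1+6+8 = 15 is longest, so the finish becomes 15 hours.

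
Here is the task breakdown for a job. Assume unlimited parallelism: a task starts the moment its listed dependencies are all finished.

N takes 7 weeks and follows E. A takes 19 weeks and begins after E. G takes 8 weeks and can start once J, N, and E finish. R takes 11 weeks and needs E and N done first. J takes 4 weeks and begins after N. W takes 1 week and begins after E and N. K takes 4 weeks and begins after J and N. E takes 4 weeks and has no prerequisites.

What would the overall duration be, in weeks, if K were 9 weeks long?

24

Critical path before the change: E→N→J→G = 4+7+4+8 = 23 giving 23 weeks.
The longest path through K is only 19 weeks, so K has float 4.
The binding chain switches to E→N→J→K = 4+7+4+9 = 24; finish 24 weeks.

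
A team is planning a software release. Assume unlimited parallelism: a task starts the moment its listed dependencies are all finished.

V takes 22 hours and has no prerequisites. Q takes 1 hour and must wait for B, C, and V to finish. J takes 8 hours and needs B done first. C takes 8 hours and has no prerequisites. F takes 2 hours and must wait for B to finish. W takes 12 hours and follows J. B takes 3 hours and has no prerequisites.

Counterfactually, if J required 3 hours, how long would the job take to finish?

23

Critical path before the change: B→J→W = 3+8+12 = 23 giving 23 hours.
Since J is critical, the -5 change carries straight to that chain (now 18 hours).
The binding chain switches to V→Q = 22+1 = 23; finish 23 hours.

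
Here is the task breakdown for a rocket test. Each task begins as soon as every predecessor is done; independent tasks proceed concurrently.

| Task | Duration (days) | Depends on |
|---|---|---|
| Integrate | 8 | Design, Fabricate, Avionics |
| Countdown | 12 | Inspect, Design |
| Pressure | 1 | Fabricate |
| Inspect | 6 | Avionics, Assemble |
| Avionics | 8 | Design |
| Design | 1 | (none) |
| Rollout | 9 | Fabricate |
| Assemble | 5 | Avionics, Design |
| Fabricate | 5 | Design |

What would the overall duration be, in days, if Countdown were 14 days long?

34

As given, the longest chain is Design→Avionics→Assemble→Inspect→Countdown = 1+8+5+6+12 = 32, so the finish is 32 days.
Since Countdown is critical, the +2 change carries straight to that chain (now 34 days).
No other chain overtakes it, so the finish is 34 days.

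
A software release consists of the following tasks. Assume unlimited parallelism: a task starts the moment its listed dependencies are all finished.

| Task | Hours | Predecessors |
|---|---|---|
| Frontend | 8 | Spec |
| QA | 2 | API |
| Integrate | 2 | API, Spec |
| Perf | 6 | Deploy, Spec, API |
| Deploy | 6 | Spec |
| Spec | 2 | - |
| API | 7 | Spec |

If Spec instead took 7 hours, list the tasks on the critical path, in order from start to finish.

Spec, API, Perf

Baseline: Spec→API→Perf = 2+7+6 = 15 → 15 hours.
Since Spec is critical, the +5 change carries straight to that chain (now 20 hours).
No other chain overtakes it, so the finish is 20 hours.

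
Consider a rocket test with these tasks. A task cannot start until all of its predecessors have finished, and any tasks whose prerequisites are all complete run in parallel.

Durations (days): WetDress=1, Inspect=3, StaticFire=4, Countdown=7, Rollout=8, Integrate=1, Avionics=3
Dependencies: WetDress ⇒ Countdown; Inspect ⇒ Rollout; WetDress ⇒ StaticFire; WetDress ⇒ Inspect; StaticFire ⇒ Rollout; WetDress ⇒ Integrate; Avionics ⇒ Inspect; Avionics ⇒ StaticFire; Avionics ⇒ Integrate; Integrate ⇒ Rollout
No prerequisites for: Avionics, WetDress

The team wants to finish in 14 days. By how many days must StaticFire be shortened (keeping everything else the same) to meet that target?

1

Current finish: 15 days; target: 14.
StaticFire is on every critical path, so each day cut from StaticFire cuts the finish by one (this holds down to a finish of 14).
Need 15 − 14 = 1 day off StaticFire → StaticFire becomes 3 days, finish becomes 14.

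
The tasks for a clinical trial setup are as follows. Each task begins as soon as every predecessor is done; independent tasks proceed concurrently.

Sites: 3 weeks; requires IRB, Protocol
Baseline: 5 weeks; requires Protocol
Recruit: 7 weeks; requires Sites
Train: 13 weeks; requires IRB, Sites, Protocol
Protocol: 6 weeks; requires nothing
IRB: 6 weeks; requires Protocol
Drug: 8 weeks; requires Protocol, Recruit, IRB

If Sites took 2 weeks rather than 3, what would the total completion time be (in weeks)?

29

Critical path before the change: Protocol→IRB→Sites→Recruit→Drug = 6+6+3+7+8 = 30 giving 30 weeks.
Since Sites is critical, the -1 change carries straight to that chain (now 29 weeks).
No other chain overtakes it, so the finish is 29 weeks.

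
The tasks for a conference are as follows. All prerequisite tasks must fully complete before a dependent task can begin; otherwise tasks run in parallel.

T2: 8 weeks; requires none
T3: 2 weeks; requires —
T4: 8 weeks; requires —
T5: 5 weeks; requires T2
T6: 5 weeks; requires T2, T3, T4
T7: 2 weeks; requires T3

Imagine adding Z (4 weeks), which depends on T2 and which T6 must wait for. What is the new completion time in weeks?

17

Originally the schedule takes 13 weeks.
With Z inserted, T6 now waits for max(T2, T3, T4, Z).
New critical path: T2→Z→T6 = 8+4+5 = 17 ⇒ 17 weeks.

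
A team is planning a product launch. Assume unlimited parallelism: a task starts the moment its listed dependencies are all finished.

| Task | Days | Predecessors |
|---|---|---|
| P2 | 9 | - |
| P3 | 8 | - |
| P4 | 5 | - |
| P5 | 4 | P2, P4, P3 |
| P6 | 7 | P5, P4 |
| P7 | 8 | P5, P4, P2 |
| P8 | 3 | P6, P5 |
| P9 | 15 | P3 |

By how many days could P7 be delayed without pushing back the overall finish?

2

The longest chain is P2→P5→P6→P8 = 9+4+7+3 = 23; overall finish 23 days.
The longest chain containing P7 totals 21 days.
Float = 23 − 21 = 2.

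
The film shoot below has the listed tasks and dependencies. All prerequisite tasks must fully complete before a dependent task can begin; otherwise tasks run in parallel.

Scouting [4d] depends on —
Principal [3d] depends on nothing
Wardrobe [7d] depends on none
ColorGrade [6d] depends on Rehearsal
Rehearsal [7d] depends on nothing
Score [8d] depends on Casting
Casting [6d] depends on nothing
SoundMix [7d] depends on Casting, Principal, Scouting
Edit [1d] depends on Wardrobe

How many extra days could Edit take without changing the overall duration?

Critical path: Casting→Score = 6+8 = 14, so the finish is 14 days.
Longest path through Edit: 8 days (earliest finish 8, latest finish 14).
Float = 14 − 8 = 6.

6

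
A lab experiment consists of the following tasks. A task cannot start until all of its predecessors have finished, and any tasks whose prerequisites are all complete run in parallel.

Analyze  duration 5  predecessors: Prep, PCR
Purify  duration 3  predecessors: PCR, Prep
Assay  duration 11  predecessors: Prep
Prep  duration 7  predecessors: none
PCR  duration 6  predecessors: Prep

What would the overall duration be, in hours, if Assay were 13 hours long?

20

Baseline: Prep→Assay = 7+11 = 18 → 18 hours.
Since Assay is critical, the +2 change carries straight to that chain (now 20 hours).
That remains the longest chain; total 20 hours.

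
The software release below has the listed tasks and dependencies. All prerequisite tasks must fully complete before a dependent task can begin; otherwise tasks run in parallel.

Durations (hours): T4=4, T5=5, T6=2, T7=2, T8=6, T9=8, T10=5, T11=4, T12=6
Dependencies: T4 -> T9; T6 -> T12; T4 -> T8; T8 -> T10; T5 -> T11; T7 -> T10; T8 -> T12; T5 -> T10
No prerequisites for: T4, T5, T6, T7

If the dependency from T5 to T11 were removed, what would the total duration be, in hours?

16

Original critical path: T4→T8→T12 = 4+6+6 = 16 ⇒ 16 hours.
Without T5→T11, T11's earliest start moves from 5 to 0.
The longest chain is now T4→T8→T12 = 4+6+6 = 16, so the project takes 16 hours.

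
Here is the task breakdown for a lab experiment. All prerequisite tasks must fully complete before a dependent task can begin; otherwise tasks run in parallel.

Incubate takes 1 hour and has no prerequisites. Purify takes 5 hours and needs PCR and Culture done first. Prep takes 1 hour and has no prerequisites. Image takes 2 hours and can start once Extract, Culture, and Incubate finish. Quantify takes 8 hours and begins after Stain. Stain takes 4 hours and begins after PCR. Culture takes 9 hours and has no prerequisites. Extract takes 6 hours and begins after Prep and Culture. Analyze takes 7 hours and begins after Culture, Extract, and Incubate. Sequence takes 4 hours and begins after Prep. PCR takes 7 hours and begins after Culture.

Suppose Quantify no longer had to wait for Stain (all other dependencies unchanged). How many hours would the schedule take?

Original critical path: Culture→PCR→Stain→Quantify = 9+7+4+8 = 28 ⇒ 28 hours.
Without Stain→Quantify, Quantify's earliest start moves from 20 to 0.
New critical path: Culture→Extract→Analyze = 9+6+7 = 22 ⇒ 22 hours.

22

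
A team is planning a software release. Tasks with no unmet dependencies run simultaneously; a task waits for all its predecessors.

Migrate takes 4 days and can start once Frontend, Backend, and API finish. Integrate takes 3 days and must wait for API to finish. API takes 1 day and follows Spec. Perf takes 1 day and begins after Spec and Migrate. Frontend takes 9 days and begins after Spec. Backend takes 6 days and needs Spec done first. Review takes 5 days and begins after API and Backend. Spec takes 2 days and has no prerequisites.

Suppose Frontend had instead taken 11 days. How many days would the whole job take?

18

Actual critical path: Spec→Frontend→Migrate→Perf = 2+9+4+1 = 16 ⇒ 16 days.
Frontend is on the critical path; changing it to 11 makes that path 18 days.
The critical path is still Spec→Frontend→Migrate→Perf; finish is now 18 days.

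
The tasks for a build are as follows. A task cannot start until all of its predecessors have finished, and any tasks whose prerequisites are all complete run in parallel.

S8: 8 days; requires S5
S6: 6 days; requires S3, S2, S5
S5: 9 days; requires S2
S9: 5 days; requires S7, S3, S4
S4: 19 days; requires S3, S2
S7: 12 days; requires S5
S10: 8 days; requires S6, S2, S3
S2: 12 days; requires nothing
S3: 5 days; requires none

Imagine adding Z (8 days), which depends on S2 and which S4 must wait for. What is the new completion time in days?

44

Originally the project takes 38 days.
With Z inserted, S4 now waits for max(S3, S2, Z).
New critical path: S2→Z→S4→S9 = 12+8+19+5 = 44 ⇒ 44 days.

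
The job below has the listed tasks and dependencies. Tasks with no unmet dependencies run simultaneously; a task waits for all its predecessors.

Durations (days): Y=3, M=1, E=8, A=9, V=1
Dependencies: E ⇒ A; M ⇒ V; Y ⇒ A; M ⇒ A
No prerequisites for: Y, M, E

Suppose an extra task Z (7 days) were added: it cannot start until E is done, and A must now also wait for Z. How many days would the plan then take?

Originally the plan takes 17 days.
With Z inserted, A now waits for max(Y, M, E, Z).
New critical path: E→Z→A = 8+7+9 = 24 ⇒ 24 days.

24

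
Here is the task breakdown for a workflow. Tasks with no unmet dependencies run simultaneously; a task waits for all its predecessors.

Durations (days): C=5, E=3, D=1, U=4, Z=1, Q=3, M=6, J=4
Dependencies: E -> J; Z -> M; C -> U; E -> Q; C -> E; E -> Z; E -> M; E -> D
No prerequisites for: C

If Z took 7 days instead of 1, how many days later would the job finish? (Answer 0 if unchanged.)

6

The binding path is C→E→Z→M = 5+3+1+6 = 15; finish at 15 days.
Z is on the critical path; changing it to 7 makes that path 21 days.
No other chain overtakes it, so the finish is 21 days.
Change in finish: 21 − 15 = +6 days.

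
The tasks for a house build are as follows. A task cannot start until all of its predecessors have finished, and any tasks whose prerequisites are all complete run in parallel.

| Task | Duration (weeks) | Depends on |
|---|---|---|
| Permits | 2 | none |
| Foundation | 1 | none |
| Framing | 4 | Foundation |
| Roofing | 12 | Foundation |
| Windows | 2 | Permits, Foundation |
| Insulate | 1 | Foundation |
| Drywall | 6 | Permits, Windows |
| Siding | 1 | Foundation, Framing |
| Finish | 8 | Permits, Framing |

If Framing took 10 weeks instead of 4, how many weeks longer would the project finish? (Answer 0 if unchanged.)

The binding path is Foundation→Framing→Finish = 1+4+8 = 13; finish at 13 weeks.
Framing is on the critical path; changing it to 10 makes that path 19 weeks.
The critical path is still Foundation→Framing→Finish; finish is now 19 weeks.
Change in finish: 19 − 13 = +6 weeks.

6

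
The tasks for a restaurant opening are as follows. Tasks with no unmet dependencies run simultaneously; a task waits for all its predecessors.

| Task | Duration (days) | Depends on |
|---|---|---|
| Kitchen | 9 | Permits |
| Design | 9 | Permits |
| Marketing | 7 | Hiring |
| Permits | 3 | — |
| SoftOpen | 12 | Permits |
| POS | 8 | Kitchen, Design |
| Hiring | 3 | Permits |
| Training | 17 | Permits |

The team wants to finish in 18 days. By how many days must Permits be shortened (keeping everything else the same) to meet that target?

Current finish: 20 days; target: 18.
Permits is on every critical path, so each day cut from Permits cuts the finish by one (this holds down to a finish of 18).
Need 20 − 18 = 2 days off Permits → Permits becomes 1 day, finish becomes 18.

2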